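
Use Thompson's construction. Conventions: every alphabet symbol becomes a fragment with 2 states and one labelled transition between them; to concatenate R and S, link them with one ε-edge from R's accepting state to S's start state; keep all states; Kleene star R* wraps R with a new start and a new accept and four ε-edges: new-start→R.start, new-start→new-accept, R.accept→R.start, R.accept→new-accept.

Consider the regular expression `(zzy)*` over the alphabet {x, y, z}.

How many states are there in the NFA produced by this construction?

Bottom-up over the parse tree:
Each of the 3 symbol leaves contributes a 2-state fragment.
  zzy = 6 states
  (zzy)* = 8 states

8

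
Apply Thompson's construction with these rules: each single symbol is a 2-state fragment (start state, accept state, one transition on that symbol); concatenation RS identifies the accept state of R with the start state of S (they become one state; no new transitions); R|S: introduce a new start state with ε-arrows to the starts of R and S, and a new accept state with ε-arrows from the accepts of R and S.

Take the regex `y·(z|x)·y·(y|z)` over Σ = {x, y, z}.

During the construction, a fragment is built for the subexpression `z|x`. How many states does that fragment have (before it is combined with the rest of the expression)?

6

Fragment for `z|x`:
Each of the 2 symbol leaves contributes a 2-state fragment.
  z|x = 6 states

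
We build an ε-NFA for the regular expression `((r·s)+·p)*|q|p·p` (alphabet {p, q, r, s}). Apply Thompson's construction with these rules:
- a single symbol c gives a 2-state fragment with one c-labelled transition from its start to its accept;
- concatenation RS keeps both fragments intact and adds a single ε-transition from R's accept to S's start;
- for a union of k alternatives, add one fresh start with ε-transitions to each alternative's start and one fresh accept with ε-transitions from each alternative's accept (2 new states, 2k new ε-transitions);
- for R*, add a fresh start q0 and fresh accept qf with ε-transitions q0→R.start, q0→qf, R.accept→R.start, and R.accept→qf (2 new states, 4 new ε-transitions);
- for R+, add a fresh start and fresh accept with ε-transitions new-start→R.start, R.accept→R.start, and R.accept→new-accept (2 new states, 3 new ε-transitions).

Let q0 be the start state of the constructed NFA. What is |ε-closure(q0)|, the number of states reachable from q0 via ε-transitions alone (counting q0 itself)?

8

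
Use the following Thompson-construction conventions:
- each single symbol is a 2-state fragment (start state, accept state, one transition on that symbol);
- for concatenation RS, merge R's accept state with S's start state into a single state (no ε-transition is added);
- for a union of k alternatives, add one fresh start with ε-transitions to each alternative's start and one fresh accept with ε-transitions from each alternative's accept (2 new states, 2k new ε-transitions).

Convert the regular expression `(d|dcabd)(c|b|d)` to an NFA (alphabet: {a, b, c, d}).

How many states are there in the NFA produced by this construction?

17

By structural recursion:
Each of the 9 symbol leaves contributes a 2-state fragment.
  dcabd — 6 states
  d|dcabd — 10 states
  c|b|d — 8 states
  (d|dcabd)(c|b|d) — 17 states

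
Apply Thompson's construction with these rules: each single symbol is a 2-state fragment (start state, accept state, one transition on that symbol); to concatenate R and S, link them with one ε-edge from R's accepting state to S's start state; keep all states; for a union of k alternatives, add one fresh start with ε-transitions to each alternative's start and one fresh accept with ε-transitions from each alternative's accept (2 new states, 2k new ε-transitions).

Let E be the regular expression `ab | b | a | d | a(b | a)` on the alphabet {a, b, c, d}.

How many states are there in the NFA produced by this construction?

20

Recursing over subexpressions:
Each of the 8 symbol leaves contributes a 2-state fragment.
  ab → 4 states
  b | a → 6 states
  a(b | a) → 8 states
  ab | b | a | d | a(b | a) → 20 states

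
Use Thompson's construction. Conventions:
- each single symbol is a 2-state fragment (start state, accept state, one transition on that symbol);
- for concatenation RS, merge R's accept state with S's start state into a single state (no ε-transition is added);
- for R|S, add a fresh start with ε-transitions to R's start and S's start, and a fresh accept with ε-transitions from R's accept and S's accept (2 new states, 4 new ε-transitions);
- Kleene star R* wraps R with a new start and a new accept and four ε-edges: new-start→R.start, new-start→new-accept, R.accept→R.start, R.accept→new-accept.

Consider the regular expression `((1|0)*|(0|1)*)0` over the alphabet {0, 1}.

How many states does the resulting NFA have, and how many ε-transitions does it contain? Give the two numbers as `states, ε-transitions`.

19, 20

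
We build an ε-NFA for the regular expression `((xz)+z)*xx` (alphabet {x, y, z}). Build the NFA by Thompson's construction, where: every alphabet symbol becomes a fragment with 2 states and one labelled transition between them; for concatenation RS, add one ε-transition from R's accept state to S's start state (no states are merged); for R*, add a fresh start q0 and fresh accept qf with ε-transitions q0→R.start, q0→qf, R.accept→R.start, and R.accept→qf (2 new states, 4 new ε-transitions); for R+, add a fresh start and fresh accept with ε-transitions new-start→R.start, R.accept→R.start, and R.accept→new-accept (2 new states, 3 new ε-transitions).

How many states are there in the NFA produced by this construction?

By structural recursion:
Each of the 5 symbol leaves contributes a 2-state fragment.
  xz → 4 states
  (xz)+ → 6 states
  (xz)+z → 8 states
  ((xz)+z)* → 10 states
  ((xz)+z)*xx → 14 states

14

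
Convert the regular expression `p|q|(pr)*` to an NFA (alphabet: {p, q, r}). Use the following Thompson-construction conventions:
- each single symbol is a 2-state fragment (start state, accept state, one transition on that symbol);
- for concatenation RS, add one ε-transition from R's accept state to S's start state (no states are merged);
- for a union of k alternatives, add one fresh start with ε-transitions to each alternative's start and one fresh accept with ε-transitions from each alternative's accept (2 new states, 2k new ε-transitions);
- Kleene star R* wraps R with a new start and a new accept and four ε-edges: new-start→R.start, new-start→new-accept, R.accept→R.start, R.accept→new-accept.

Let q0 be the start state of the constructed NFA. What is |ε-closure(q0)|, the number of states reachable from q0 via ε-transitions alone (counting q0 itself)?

7

Let C(F) = |ε-closure(F.start)| within fragment F, and note whether F accepts ε. Symbol fragments have C = 1 and do not accept ε. Then:
  pr : same as the first factor's closure: C = 1
  (pr)* : new start has ε-edges to the inner start and to the new accept, so C = 2 + 1 = 3
  p|q|(pr)* : new start ε-reaches every alternative's start; at least one alternative accepts ε, so the union's new accept is reached too: C = 1 + 1 + 1 + 3 + 1 = 7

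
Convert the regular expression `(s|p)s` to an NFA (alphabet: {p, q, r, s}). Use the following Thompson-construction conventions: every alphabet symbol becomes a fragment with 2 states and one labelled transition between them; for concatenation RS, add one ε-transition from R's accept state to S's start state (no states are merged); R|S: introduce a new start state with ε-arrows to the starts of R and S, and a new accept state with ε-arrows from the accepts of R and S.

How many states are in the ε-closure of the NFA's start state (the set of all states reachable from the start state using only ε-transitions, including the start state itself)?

Let C(F) = |ε-closure(F.start)| within fragment F, and note whether F accepts ε. Symbol fragments have C = 1 and do not accept ε. Then:
  s|p → new start ε-reaches every alternative's start; none of them accept ε, so the new accept is not reached: |closure| = 1 + 1 + 1 = 3
  (s|p)s → same as the first factor's closure: |closure| = 3

3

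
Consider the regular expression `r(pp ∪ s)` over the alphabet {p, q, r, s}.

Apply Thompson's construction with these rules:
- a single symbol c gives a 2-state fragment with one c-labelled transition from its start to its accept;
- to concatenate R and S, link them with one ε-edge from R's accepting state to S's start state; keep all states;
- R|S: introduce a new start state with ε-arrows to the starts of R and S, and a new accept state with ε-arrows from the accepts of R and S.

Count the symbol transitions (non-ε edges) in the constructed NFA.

Recursing over subexpressions:
Each of the 4 symbol leaves contributes exactly 1 symbol transition.
  pp : 2 symbol transitions
  pp ∪ s : 3 symbol transitions
  r(pp ∪ s) : 4 symbol transitions

4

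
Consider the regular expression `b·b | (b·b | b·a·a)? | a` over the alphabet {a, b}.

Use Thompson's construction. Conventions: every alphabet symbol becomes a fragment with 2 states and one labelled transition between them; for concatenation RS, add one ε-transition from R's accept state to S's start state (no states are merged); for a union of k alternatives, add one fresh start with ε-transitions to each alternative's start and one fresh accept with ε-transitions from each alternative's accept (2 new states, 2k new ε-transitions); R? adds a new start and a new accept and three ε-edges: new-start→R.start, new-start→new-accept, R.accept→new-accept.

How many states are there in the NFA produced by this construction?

22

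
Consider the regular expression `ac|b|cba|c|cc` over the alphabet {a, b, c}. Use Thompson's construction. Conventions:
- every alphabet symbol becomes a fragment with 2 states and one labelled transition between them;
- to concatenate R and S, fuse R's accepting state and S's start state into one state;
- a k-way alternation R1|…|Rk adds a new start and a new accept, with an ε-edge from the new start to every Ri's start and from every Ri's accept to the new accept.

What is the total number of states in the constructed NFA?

16

Recursing over subexpressions:
Each of the 9 symbol leaves contributes a 2-state fragment.
  ac → 3 states
  cba → 4 states
  cc → 3 states
  ac|b|cba|c|cc → 16 states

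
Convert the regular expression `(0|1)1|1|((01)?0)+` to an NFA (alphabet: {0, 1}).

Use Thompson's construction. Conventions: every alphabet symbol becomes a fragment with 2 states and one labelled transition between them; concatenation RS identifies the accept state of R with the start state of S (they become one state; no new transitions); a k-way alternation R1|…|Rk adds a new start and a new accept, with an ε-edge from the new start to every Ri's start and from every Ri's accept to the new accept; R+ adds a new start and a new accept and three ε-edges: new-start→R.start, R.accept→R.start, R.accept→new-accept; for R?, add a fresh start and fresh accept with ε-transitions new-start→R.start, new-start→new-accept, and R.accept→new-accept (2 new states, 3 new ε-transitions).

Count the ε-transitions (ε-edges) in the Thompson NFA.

16

By structural recursion:
Each of the 7 symbol leaves contributes 0 ε-transitions.
  0|1 — 4 ε-transitions
  (0|1)1 — 4 ε-transitions
  01 — 0 ε-transitions
  (01)? — 3 ε-transitions
  (01)?0 — 3 ε-transitions
  ((01)?0)+ — 6 ε-transitions
  (0|1)1|1|((01)?0)+ — 16 ε-transitions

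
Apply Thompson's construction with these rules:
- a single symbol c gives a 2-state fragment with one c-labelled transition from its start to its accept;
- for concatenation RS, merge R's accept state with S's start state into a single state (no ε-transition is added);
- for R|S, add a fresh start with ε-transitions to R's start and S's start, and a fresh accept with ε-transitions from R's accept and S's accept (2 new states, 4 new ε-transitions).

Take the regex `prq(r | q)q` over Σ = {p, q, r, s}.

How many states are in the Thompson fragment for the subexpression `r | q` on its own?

Fragment for `r | q`:
Each of the 2 symbol leaves contributes a 2-state fragment.
  r | q = 6 states

6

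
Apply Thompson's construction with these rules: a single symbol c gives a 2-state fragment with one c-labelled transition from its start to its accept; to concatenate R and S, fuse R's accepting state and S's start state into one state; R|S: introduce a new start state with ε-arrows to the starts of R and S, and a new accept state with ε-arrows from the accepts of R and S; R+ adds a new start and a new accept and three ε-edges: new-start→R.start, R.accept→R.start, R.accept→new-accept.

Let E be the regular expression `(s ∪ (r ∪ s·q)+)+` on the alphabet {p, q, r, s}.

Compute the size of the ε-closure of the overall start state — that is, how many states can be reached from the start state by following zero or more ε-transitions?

Work bottom-up. For each fragment F, track |ε-closure(F.start)| and whether F's accept lies in that closure (i.e. whether F accepts ε). A single-symbol fragment has closure size 1 and does not accept ε.
  s·q : |ε-closure| equals the left operand's closure size = 1 (its accept is not ε-reachable, so the closure stops there)
  r ∪ s·q : |ε-closure| = 1 + 1 + 1 = 3 (the new accept is not ε-reachable since no branch accepts ε)
  (r ∪ s·q)+ : new start ε-reaches only the body's start; the new accept needs a symbol first: |ε-closure| = 1 + 3 = 4
  s ∪ (r ∪ s·q)+ : |ε-closure| = 1 + 1 + 4 = 6 (the new accept is not ε-reachable since no branch accepts ε)
  (s ∪ (r ∪ s·q)+)+ : |ε-closure| = 1 + 6 = 7 (the body doesn't accept ε, so the new accept is not reached)

7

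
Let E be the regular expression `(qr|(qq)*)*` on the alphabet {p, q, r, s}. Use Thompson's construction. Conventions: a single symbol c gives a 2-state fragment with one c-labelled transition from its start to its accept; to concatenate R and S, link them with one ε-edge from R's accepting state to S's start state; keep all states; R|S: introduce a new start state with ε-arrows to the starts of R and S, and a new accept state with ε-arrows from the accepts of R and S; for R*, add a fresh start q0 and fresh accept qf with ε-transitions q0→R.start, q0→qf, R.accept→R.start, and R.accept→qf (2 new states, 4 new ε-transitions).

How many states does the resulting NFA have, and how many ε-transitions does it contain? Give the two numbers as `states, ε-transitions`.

14, 14

By structural recursion:
Each of the 4 symbol leaves contributes 2 states and 0 ε-transitions.
  qr — 4 states, 1 ε-transition
  qq — 4 states, 1 ε-transition
  (qq)* — 6 states, 5 ε-transitions
  qr|(qq)* — 12 states, 10 ε-transitions
  (qr|(qq)*)* — 14 states, 14 ε-transitions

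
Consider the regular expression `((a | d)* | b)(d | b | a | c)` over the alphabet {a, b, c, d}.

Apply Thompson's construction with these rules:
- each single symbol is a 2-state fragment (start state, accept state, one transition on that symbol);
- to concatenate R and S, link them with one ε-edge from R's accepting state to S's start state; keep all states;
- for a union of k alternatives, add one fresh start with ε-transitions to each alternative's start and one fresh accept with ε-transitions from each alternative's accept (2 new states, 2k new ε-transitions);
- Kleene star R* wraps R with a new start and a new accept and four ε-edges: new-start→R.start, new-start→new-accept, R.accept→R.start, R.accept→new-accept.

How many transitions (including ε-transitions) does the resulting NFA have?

28

By structural recursion:
Each of the 7 symbol leaves contributes 1 transition (1 symbol, 0 ε).
  a | d → 6 transitions (2 symbol, 4 ε)
  (a | d)* → 10 transitions (2 symbol, 8 ε)
  (a | d)* | b → 15 transitions (3 symbol, 12 ε)
  d | b | a | c → 12 transitions (4 symbol, 8 ε)
  ((a | d)* | b)(d | b | a | c) → 28 transitions (7 symbol, 21 ε)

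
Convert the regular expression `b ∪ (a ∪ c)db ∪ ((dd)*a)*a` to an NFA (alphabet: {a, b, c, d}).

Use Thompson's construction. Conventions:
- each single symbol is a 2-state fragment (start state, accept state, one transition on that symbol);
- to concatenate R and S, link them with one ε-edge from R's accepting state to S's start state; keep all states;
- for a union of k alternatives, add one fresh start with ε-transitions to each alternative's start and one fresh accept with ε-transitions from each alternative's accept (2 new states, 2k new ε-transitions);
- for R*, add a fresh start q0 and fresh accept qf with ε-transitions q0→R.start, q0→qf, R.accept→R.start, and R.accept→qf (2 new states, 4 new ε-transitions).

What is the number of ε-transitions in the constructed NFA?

Recursing over subexpressions:
Each of the 9 symbol leaves contributes 0 ε-transitions.
  a ∪ c = 4 ε-transitions
  (a ∪ c)db = 6 ε-transitions
  dd = 1 ε-transition
  (dd)* = 5 ε-transitions
  (dd)*a = 6 ε-transitions
  ((dd)*a)* = 10 ε-transitions
  ((dd)*a)*a = 11 ε-transitions
  b ∪ (a ∪ c)db ∪ ((dd)*a)*a = 23 ε-transitions

23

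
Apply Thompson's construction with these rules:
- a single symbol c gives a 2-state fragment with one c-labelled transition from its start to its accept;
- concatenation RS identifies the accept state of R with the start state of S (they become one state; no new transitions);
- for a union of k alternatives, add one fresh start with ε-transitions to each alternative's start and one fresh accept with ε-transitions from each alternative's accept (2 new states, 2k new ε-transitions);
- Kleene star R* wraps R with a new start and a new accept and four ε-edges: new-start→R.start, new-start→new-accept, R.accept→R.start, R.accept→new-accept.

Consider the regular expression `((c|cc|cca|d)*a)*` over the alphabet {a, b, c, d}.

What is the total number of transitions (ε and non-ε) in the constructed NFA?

24

Bottom-up over the parse tree:
Each of the 8 symbol leaves contributes 1 transition (1 symbol, 0 ε).
  cc — 2 transitions (2 symbol, 0 ε)
  cca — 3 transitions (3 symbol, 0 ε)
  c|cc|cca|d — 15 transitions (7 symbol, 8 ε)
  (c|cc|cca|d)* — 19 transitions (7 symbol, 12 ε)
  (c|cc|cca|d)*a — 20 transitions (8 symbol, 12 ε)
  ((c|cc|cca|d)*a)* — 24 transitions (8 symbol, 16 ε)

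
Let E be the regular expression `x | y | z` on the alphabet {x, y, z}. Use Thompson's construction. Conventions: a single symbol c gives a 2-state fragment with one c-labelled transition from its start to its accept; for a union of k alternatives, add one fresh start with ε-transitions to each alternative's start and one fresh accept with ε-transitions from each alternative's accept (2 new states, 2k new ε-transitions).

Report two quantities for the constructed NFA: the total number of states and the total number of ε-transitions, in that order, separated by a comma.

8, 6

Building bottom-up:
Each of the 3 symbol leaves contributes 2 states and 0 ε-transitions.
  x | y | z = 8 states, 6 ε-transitions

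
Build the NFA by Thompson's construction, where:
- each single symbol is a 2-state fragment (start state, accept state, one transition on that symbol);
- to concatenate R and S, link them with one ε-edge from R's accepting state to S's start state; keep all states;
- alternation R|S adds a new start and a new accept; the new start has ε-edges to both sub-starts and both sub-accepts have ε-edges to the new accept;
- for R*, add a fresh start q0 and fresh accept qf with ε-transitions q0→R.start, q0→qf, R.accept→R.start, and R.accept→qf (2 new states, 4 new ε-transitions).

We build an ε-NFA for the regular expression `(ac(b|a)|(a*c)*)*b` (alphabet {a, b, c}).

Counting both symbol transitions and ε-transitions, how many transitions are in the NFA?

31

Recursing over subexpressions:
Each of the 7 symbol leaves contributes 1 transition (1 symbol, 0 ε).
  b|a = 6 transitions (2 symbol, 4 ε)
  ac(b|a) = 10 transitions (4 symbol, 6 ε)
  a* = 5 transitions (1 symbol, 4 ε)
  a*c = 7 transitions (2 symbol, 5 ε)
  (a*c)* = 11 transitions (2 symbol, 9 ε)
  ac(b|a)|(a*c)* = 25 transitions (6 symbol, 19 ε)
  (ac(b|a)|(a*c)*)* = 29 transitions (6 symbol, 23 ε)
  (ac(b|a)|(a*c)*)*b = 31 transitions (7 symbol, 24 ε)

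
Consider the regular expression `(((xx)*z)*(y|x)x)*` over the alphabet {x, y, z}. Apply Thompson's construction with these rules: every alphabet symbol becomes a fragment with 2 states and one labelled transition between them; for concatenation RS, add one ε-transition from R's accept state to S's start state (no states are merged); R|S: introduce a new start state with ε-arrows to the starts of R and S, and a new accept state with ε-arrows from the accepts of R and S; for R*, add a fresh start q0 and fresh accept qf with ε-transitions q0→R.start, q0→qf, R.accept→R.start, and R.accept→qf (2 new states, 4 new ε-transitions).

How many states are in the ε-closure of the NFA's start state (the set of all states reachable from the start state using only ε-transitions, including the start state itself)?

11

Compute the ε-closure size of each fragment's start state recursively; a symbol fragment's start has no outgoing ε-edge, so its closure is just itself (size 1).
  xx — C equals the left operand's closure size = 1 (its accept is not ε-reachable, so the closure stops there)
  (xx)* — the star's fresh start ε-reaches both the body's start and the fresh accept: C = 2 + 1 = 3
  (xx)*z — C = 3 + 1 = 4 (closure spills across the concat boundary because the left factor accepts ε)
  ((xx)*z)* — the star's fresh start ε-reaches both the body's start and the fresh accept: C = 2 + 4 = 6
  y|x — new start ε-reaches every alternative's start; none of them accept ε, so the new accept is not reached: C = 1 + 1 + 1 = 3
  ((xx)*z)*(y|x)x — the left operand accepts ε, so the closure extends into the next operand (via the concat ε-link); C = 6 + 3 = 9
  (((xx)*z)*(y|x)x)* — the star's fresh start ε-reaches both the body's start and the fresh accept: C = 2 + 9 = 11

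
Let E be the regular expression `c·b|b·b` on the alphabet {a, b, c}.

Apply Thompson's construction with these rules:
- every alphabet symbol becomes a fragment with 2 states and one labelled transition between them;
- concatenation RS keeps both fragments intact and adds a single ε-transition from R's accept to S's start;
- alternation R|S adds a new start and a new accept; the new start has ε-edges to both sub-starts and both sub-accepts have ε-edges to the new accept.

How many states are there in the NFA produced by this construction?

10

Bottom-up over the parse tree:
Each of the 4 symbol leaves contributes a 2-state fragment.
  c·b → 4 states
  b·b → 4 states
  c·b|b·b → 10 states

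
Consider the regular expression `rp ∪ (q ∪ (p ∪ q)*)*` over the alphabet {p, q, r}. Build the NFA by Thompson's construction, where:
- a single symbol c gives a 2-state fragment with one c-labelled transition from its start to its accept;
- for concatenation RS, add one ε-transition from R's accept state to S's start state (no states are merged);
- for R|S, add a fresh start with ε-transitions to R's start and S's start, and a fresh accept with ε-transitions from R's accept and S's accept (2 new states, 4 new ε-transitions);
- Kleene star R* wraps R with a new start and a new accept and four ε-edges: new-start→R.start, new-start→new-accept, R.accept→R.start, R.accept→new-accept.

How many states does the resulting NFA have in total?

Building bottom-up:
Each of the 5 symbol leaves contributes a 2-state fragment.
  rp — 4 states
  p ∪ q — 6 states
  (p ∪ q)* — 8 states
  q ∪ (p ∪ q)* — 12 states
  (q ∪ (p ∪ q)*)* — 14 states
  rp ∪ (q ∪ (p ∪ q)*)* — 20 states

20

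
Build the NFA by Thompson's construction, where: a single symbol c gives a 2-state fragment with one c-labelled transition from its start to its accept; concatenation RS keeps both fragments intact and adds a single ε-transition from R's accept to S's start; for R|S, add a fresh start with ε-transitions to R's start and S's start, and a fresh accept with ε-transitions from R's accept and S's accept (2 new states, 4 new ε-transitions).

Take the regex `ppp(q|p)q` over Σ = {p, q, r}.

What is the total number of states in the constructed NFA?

Building bottom-up:
Each of the 6 symbol leaves contributes a 2-state fragment.
  q|p → 6 states
  ppp(q|p)q → 14 states

14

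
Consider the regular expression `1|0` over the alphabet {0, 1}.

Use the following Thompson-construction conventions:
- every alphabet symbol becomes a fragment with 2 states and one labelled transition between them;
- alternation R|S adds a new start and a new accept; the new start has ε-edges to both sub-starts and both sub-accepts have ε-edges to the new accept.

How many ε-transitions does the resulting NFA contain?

By structural recursion:
Each of the 2 symbol leaves contributes 0 ε-transitions.
  1|0 : 4 ε-transitions

4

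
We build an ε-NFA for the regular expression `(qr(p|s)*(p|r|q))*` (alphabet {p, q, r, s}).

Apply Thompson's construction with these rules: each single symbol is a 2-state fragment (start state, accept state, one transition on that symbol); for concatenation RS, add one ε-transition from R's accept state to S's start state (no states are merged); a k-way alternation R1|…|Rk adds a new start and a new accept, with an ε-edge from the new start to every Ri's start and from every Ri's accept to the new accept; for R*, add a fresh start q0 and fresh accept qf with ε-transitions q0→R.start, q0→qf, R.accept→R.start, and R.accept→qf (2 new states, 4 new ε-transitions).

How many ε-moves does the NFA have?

21

Building bottom-up:
Each of the 7 symbol leaves contributes 0 ε-transitions.
  p|s : 4 ε-transitions
  (p|s)* : 8 ε-transitions
  p|r|q : 6 ε-transitions
  qr(p|s)*(p|r|q) : 17 ε-transitions
  (qr(p|s)*(p|r|q))* : 21 ε-transitions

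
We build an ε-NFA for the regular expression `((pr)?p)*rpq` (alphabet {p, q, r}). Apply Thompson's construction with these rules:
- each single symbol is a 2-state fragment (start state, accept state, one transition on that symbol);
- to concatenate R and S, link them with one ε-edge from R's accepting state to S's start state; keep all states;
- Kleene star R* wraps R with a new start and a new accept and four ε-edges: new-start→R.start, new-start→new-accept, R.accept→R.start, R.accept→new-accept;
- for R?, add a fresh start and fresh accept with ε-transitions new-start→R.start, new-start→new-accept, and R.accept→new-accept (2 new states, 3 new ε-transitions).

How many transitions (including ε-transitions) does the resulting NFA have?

Per subexpression:
Each of the 6 symbol leaves contributes 1 transition (1 symbol, 0 ε).
  pr = 3 transitions (2 symbol, 1 ε)
  (pr)? = 6 transitions (2 symbol, 4 ε)
  (pr)?p = 8 transitions (3 symbol, 5 ε)
  ((pr)?p)* = 12 transitions (3 symbol, 9 ε)
  ((pr)?p)*rpq = 18 transitions (6 symbol, 12 ε)

18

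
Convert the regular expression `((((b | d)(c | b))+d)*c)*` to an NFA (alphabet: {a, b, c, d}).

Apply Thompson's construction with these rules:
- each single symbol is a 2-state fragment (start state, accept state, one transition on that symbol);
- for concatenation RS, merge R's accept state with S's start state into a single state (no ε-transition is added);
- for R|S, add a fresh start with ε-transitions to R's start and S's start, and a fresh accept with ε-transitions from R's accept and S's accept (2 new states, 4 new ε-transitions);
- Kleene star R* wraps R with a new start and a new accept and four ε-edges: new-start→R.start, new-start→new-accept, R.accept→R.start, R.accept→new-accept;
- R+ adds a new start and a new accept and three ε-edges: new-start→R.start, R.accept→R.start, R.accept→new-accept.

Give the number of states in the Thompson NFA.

Building bottom-up:
Each of the 6 symbol leaves contributes a 2-state fragment.
  b | d : 6 states
  c | b : 6 states
  (b | d)(c | b) : 11 states
  ((b | d)(c | b))+ : 13 states
  ((b | d)(c | b))+d : 14 states
  (((b | d)(c | b))+d)* : 16 states
  (((b | d)(c | b))+d)*c : 17 states
  ((((b | d)(c | b))+d)*c)* : 19 states

19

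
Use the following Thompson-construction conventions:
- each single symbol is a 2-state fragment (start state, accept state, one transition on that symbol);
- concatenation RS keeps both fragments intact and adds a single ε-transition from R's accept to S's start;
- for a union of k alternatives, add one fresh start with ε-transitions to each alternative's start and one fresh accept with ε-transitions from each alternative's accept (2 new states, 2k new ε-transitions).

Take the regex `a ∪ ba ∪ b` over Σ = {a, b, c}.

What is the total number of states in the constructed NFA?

10

Building bottom-up:
Each of the 4 symbol leaves contributes a 2-state fragment.
  ba = 4 states
  a ∪ ba ∪ b = 10 states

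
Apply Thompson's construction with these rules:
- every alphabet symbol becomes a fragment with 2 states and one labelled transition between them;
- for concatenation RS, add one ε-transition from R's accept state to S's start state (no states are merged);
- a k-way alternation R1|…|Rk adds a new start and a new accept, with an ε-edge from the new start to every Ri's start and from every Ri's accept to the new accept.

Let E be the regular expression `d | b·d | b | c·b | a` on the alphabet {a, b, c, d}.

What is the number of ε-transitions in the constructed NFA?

Per subexpression:
Each of the 7 symbol leaves contributes 0 ε-transitions.
  b·d : 1 ε-transition
  c·b : 1 ε-transition
  d | b·d | b | c·b | a : 12 ε-transitions

12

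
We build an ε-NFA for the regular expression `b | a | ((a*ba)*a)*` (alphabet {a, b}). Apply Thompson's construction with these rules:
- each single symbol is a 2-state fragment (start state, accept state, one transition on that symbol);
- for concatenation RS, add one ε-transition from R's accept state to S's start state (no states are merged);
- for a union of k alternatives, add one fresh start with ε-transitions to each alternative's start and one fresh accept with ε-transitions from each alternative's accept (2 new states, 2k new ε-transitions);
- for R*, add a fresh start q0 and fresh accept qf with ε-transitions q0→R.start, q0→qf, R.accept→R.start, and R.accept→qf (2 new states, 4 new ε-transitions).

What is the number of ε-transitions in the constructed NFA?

Recursing over subexpressions:
Each of the 6 symbol leaves contributes 0 ε-transitions.
  a* : 4 ε-transitions
  a*ba : 6 ε-transitions
  (a*ba)* : 10 ε-transitions
  (a*ba)*a : 11 ε-transitions
  ((a*ba)*a)* : 15 ε-transitions
  b | a | ((a*ba)*a)* : 21 ε-transitions

21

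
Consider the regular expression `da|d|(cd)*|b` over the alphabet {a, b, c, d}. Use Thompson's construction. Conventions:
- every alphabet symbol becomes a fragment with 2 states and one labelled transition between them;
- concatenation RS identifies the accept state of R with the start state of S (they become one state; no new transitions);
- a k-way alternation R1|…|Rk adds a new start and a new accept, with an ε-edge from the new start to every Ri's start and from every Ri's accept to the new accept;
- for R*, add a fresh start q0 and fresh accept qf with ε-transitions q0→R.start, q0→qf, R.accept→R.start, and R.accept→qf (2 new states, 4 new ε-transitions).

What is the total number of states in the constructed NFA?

14

Bottom-up over the parse tree:
Each of the 6 symbol leaves contributes a 2-state fragment.
  da → 3 states
  cd → 3 states
  (cd)* → 5 states
  da|d|(cd)*|b → 14 states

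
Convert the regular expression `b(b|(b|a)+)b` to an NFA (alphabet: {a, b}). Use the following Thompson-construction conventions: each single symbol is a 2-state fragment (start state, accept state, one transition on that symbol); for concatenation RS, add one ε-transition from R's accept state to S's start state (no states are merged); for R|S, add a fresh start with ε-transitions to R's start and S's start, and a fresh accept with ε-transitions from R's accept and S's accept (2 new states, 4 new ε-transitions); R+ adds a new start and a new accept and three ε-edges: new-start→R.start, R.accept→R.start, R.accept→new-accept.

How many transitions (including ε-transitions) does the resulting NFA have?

18

Per subexpression:
Each of the 5 symbol leaves contributes 1 transition (1 symbol, 0 ε).
  b|a : 6 transitions (2 symbol, 4 ε)
  (b|a)+ : 9 transitions (2 symbol, 7 ε)
  b|(b|a)+ : 14 transitions (3 symbol, 11 ε)
  b(b|(b|a)+)b : 18 transitions (5 symbol, 13 ε)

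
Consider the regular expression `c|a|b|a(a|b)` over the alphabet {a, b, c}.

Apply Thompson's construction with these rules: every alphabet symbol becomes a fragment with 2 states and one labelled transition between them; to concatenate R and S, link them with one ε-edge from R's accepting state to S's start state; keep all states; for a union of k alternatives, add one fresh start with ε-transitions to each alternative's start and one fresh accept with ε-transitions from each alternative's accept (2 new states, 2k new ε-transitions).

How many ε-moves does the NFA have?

13

Building bottom-up:
Each of the 6 symbol leaves contributes 0 ε-transitions.
  a|b : 4 ε-transitions
  a(a|b) : 5 ε-transitions
  c|a|b|a(a|b) : 13 ε-transitions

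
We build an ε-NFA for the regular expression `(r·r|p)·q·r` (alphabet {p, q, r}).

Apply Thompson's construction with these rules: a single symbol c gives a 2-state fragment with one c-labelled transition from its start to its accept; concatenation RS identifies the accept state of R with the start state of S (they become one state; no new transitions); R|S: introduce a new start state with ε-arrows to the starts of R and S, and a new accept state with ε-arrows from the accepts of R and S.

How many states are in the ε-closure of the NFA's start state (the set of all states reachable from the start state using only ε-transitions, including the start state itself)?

3

Compute the ε-closure size of each fragment's start state recursively; a symbol fragment's start has no outgoing ε-edge, so its closure is just itself (size 1).
  r·r : |ε-closure| equals the left operand's closure size = 1 (its accept is not ε-reachable, so the closure stops there)
  r·r|p : |ε-closure| = 1 + 1 + 1 = 3 (the new accept is not ε-reachable since no branch accepts ε)
  (r·r|p)·q·r : same as the first factor's closure: |ε-closure| = 3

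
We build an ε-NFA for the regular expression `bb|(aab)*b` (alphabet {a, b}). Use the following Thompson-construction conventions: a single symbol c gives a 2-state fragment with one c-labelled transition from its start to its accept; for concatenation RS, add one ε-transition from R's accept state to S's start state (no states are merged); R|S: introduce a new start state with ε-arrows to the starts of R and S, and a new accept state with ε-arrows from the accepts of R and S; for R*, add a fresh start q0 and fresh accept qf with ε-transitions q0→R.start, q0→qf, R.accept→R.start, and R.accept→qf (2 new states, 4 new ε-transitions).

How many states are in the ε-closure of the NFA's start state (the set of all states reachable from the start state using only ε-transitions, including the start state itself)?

Let C(F) = |ε-closure(F.start)| within fragment F, and note whether F accepts ε. Symbol fragments have C = 1 and do not accept ε. Then:
  bb — |closure| equals the left operand's closure size = 1 (its accept is not ε-reachable, so the closure stops there)
  aab — |closure| equals the left operand's closure size = 1 (its accept is not ε-reachable, so the closure stops there)
  (aab)* — |closure| = 1 (new start) + 1 (body) + 1 (new accept) = 3
  (aab)*b — |closure| = 3 + 1 = 4 (closure spills across the concat boundary because the left factor accepts ε)
  bb|(aab)*b — new start ε-reaches every alternative's start; none of them accept ε, so the new accept is not reached: |closure| = 1 + 1 + 4 = 6

6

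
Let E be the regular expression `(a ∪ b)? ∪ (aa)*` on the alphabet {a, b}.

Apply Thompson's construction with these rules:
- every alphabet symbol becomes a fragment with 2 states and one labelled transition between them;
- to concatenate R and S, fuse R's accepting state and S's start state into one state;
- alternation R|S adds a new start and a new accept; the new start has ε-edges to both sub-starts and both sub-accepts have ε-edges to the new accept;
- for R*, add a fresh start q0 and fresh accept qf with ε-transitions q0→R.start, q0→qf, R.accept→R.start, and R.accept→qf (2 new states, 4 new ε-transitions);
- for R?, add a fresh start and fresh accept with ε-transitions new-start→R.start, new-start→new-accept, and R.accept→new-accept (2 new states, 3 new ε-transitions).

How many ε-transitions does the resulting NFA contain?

15

Building bottom-up:
Each of the 4 symbol leaves contributes 0 ε-transitions.
  a ∪ b = 4 ε-transitions
  (a ∪ b)? = 7 ε-transitions
  aa = 0 ε-transitions
  (aa)* = 4 ε-transitions
  (a ∪ b)? ∪ (aa)* = 15 ε-transitions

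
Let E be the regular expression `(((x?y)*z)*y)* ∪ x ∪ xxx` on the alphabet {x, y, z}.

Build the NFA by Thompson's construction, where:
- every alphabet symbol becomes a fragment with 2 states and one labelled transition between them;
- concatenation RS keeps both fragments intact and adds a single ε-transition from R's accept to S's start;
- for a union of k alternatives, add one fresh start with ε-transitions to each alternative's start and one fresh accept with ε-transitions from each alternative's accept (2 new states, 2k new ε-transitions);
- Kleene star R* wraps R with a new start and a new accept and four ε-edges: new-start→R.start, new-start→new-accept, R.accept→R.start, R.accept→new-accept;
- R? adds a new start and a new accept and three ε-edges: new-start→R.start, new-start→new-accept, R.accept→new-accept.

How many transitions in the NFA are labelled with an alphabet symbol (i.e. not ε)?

Bottom-up over the parse tree:
Each of the 8 symbol leaves contributes exactly 1 symbol transition.
  x? — 1 symbol transition
  x?y — 2 symbol transitions
  (x?y)* — 2 symbol transitions
  (x?y)*z — 3 symbol transitions
  ((x?y)*z)* — 3 symbol transitions
  ((x?y)*z)*y — 4 symbol transitions
  (((x?y)*z)*y)* — 4 symbol transitions
  xxx — 3 symbol transitions
  (((x?y)*z)*y)* ∪ x ∪ xxx — 8 symbol transitions

8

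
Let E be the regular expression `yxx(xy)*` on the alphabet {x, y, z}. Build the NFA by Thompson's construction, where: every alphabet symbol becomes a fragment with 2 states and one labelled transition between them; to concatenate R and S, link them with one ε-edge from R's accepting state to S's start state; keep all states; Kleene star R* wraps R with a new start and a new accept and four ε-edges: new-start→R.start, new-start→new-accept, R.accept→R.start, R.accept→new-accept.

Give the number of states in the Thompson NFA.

Building bottom-up:
Each of the 5 symbol leaves contributes a 2-state fragment.
  xy = 4 states
  (xy)* = 6 states
  yxx(xy)* = 12 states

12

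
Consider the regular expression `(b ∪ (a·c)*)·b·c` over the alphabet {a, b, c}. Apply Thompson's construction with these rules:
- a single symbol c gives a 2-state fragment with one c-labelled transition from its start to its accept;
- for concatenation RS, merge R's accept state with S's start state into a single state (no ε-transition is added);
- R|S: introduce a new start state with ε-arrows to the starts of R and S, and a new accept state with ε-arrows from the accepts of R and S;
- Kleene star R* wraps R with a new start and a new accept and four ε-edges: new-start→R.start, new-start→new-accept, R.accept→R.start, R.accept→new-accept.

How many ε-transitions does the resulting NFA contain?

8

By structural recursion:
Each of the 5 symbol leaves contributes 0 ε-transitions.
  a·c : 0 ε-transitions
  (a·c)* : 4 ε-transitions
  b ∪ (a·c)* : 8 ε-transitions
  (b ∪ (a·c)*)·b·c : 8 ε-transitions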